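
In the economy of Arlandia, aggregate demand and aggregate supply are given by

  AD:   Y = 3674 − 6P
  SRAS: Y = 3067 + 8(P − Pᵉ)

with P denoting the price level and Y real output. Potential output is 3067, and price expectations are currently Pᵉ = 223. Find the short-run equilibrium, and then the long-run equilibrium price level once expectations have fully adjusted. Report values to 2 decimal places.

Short run: with Pᵉ = 223, SRAS is Y = 1283 + 8P. Setting AD = SRAS gives 2391 = 14P, so P = 170.79 and Y = 3674 − 6P = 2649.29.
Output 2649.29 is below potential 3067, so over time expected prices fall and SRAS shifts right until Y returns to 3067.
Long run: Y = 3067 on the AD curve gives 3067 = 3674 − 6P, so P = 101.17.

Short run: P = 170.79, Y = 2649.29. Long run: P = 101.17.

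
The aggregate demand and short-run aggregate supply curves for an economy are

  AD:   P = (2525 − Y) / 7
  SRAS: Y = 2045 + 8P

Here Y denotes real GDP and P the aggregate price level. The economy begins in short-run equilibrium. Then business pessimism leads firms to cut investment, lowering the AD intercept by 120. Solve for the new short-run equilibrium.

This is a negative demand shock: AD shifts left.
New AD: Y = 2405 − 7P.
Set AD = SRAS: 2405 − 7P = 2045 + 8P, so 360 = 15P and P = 24.
Y = 2405 − 7·24 = 2237.

P = 24, Y = 2237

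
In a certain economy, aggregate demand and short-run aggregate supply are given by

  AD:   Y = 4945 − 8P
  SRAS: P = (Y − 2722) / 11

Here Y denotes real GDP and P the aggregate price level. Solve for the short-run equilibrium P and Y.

P = 117, Y = 4009

Rearrange SRAS to Y = 2722 + 11P.
Set AD = SRAS: 4945 − 8P = 2722 + 11P, so 2223 = 19P and P = 117.
Then Y = 4945 − 8·117 = 4009.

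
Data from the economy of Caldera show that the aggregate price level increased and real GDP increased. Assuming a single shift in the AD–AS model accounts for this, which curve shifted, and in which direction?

P rose and Y rose. An AD shift moves P and Y in the same direction; an SRAS shift moves them in opposite directions.
Here P and Y moved in the same direction, so the AD curve shifted.
Since Y rose, AD shifted right.

AD shifted right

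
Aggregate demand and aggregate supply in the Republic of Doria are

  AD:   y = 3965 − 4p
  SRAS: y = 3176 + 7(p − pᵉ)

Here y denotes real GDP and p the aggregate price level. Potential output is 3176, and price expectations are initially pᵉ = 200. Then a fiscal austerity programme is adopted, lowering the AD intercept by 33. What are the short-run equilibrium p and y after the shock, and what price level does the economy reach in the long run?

AD shifts left: new AD is y = 3932 − 4p. With pᵉ = 200, SRAS is y = 1776 + 7p.
Short run: 3932 − 4p = 1776 + 7p gives 2156 = 11p, so p = 196 and y = 3932 − 4·196 = 3148.
y = 3148 is below potential 3176; expectations adjust and SRAS shifts right until y = 3176.
Long run: on the new AD curve, 3176 = 3932 − 4p gives p = 189.

Short run: p = 196, y = 3148. Long run: p = 189.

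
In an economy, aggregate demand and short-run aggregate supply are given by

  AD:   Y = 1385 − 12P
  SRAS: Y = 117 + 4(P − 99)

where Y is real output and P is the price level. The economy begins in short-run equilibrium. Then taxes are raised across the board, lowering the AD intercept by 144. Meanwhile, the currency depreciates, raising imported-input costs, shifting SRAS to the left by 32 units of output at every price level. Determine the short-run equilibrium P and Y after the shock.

After both shocks: AD is Y = 1241 − 12P and SRAS is Y = 4P − 311.
Setting them equal: 1552 = 16P, so P = 97.
Y = 1241 − 12·97 = 77.

P = 97, Y = 77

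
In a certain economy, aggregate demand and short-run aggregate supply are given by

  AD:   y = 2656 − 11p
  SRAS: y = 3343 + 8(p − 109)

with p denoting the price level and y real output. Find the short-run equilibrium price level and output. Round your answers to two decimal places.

p = 9.74, y = 2548.89

Write SRAS as y = 3343 + 8p − 872 = 2471 + 8p.
Set AD = SRAS: 2656 − 11p = 2471 + 8p, so 185 = 19p and p = 9.74.
Substituting into AD, y = 2656 − 11p = 2548.89.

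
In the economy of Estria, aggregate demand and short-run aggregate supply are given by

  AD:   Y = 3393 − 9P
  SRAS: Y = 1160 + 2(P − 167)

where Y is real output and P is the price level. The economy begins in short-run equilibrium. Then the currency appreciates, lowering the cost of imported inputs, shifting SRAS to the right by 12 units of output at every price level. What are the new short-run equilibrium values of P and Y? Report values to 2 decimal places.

This is a positive supply shock: SRAS shifts right.
New SRAS: Y = 838 + 2P.
Set AD = SRAS: 3393 − 9P = 838 + 2P, so 2555 = 11P and P = 232.27.
Substituting into AD, Y = 1302.55.

P = 232.27, Y = 1302.55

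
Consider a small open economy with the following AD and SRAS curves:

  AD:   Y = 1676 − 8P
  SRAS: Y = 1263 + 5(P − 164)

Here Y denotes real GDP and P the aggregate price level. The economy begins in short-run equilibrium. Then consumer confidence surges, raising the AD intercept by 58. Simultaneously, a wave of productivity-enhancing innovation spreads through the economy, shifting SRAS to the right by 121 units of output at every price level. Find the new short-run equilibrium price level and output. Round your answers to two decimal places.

After both shocks: AD is Y = 1734 − 8P and SRAS is Y = 564 + 5P.
Setting them equal: 1170 = 13P, so P = 90.00.
Substituting into AD, Y = 1014.00.

P = 90.00, Y = 1014.00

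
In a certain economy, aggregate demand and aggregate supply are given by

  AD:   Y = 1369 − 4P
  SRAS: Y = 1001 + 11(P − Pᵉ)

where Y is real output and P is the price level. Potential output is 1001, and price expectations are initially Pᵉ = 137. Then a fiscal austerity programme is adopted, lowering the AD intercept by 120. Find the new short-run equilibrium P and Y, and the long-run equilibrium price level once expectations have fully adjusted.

AD shifts left: new AD is Y = 1249 − 4P. With Pᵉ = 137, SRAS is Y = 11P − 506.
Short run: 1249 − 4P = 11P − 506 gives 1755 = 15P, so P = 117 and Y = 1249 − 4·117 = 781.
Y = 781 is below potential 1001; expectations adjust and SRAS shifts right until Y = 1001.
Long run: on the new AD curve, 1001 = 1249 − 4P gives P = 62.

Short run: P = 117, Y = 781. Long run: P = 62.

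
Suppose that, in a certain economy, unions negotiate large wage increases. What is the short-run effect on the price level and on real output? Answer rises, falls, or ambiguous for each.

This is an adverse supply shock: SRAS shifts left.
Moving along the downward-sloping AD curve, P rises and Y falls.

Price level: rises; output: falls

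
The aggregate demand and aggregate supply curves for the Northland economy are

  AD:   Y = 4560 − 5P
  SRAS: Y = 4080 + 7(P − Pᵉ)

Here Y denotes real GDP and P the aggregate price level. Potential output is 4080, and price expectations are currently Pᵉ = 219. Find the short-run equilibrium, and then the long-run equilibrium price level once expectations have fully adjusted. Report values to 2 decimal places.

Short run: P = 167.75, Y = 3721.25. Long run: P = 96.00.

Short run: with Pᵉ = 219, SRAS is Y = 2547 + 7P. Setting AD = SRAS gives 2013 = 12P, so P = 167.75 and Y = 4560 − 5P = 3721.25.
Output 3721.25 is below potential 4080, so over time expected prices fall and SRAS shifts right until Y returns to 4080.
Long run: Y = 4080 on the AD curve gives 4080 = 4560 − 5P, so P = 96.00.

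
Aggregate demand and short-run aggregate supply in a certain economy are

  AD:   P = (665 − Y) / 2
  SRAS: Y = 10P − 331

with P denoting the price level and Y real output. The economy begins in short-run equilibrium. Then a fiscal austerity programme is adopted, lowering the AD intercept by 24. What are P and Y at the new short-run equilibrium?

P = 81, Y = 479

This is a negative demand shock: AD shifts left.
New AD: Y = 641 − 2P.
Set AD = SRAS: 641 − 2P = 10P − 331, so 972 = 12P and P = 81.
Y = 641 − 2·81 = 479.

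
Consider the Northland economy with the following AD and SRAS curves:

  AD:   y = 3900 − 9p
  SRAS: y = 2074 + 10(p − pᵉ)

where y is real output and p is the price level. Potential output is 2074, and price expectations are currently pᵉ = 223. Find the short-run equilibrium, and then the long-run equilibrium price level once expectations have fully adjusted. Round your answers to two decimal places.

Short run: with pᵉ = 223, SRAS is y = 10p − 156. Setting AD = SRAS gives 4056 = 19p, so p = 213.47 and y = 3900 − 9p = 1978.74.
Output 1978.74 is below potential 2074, so over time expected prices fall and SRAS shifts right until y returns to 2074.
Long run: y = 2074 on the AD curve gives 2074 = 3900 − 9p, so p = 202.89.

Short run: p = 213.47, y = 1978.74. Long run: p = 202.89.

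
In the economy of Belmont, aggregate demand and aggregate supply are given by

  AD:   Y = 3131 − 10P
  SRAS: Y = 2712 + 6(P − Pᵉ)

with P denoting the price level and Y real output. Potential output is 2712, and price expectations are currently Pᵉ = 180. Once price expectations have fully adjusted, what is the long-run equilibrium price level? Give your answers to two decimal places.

Long-run P = 41.90

Short run: with Pᵉ = 180, SRAS is Y = 1632 + 6P. Setting AD = SRAS gives 1499 = 16P, so P = 93.69 and Y = 3131 − 10P = 2194.13.
Output 2194.13 is below potential 2712, so over time expected prices fall and SRAS shifts right until Y returns to 2712.
Long run: Y = 2712 on the AD curve gives 2712 = 3131 − 10P, so P = 41.90.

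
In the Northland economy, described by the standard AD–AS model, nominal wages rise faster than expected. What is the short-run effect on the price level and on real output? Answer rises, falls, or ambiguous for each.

This is an adverse supply shock: SRAS shifts left.
Moving along the downward-sloping AD curve, P rises and Y falls.

Price level: rises; output: falls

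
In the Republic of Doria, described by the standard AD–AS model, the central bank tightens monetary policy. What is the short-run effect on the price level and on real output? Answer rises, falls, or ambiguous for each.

This is a negative demand shock: AD shifts left.
Moving along the upward-sloping SRAS curve, P falls and Y falls.

Price level: falls; output: falls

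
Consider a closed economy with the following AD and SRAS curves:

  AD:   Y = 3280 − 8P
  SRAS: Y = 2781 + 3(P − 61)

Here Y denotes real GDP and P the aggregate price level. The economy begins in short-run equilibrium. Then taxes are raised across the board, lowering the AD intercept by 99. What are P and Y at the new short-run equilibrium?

P = 53, Y = 2757

This is a negative demand shock: AD shifts left.
New AD: Y = 3181 − 8P.
SRAS can be written Y = 2598 + 3P.
Set AD = SRAS: 3181 − 8P = 2598 + 3P, so 583 = 11P and P = 53.
Y = 3181 − 8·53 = 2757.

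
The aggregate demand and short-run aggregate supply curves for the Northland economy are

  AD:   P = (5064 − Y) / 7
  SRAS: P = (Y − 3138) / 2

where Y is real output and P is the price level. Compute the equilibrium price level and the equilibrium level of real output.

P = 214, Y = 3566

Rearrange AD to Y = 5064 − 7P.
Rearrange SRAS to Y = 3138 + 2P.
Set AD = SRAS: 5064 − 7P = 3138 + 2P, so 1926 = 9P and P = 214.
Then Y = 5064 − 7·214 = 3566.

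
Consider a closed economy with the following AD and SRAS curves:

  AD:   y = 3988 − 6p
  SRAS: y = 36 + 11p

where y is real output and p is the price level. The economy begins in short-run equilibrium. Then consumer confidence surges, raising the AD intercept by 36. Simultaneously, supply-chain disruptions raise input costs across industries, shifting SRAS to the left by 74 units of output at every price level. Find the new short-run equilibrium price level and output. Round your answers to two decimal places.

After both shocks: AD is y = 4024 − 6p and SRAS is y = 11p − 38.
Setting them equal: 4062 = 17p, so p = 238.94.
Substituting into AD, y = 2590.35.

p = 238.94, y = 2590.35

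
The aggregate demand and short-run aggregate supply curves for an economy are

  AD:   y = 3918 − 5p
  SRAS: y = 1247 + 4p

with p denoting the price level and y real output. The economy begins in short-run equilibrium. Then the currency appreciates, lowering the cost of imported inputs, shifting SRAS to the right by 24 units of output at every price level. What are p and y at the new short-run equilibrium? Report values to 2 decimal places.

This is a positive supply shock: SRAS shifts right.
New SRAS: y = 1271 + 4p.
Set AD = SRAS: 3918 − 5p = 1271 + 4p, so 2647 = 9p and p = 294.11.
Substituting into AD, y = 2447.44.

p = 294.11, y = 2447.44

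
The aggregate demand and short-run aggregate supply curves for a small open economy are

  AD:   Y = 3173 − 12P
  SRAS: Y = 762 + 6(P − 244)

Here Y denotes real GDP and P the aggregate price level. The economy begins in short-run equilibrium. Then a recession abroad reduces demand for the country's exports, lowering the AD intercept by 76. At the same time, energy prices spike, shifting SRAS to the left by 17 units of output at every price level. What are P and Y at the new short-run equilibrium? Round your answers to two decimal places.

P = 212.00, Y = 553.00

After both shocks: AD is Y = 3097 − 12P and SRAS is Y = 6P − 719.
Setting them equal: 3816 = 18P, so P = 212.00.
Substituting into AD, Y = 553.00.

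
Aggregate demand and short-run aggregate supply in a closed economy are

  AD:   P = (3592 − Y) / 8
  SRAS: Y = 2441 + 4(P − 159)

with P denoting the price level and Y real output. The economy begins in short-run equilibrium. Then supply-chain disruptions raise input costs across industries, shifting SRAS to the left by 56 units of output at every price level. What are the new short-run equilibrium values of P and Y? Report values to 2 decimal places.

P = 153.58, Y = 2363.33

This is a negative supply shock: SRAS shifts left.
New SRAS: Y = 1749 + 4P.
Set AD = SRAS: 3592 − 8P = 1749 + 4P, so 1843 = 12P and P = 153.58.
Substituting into AD, Y = 2363.33.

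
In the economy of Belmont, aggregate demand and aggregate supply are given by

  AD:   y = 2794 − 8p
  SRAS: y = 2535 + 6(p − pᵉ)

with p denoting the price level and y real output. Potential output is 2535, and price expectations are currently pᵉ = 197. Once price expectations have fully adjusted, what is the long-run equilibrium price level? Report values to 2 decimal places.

Long-run p = 32.38

Short run: with pᵉ = 197, SRAS is y = 1353 + 6p. Setting AD = SRAS gives 1441 = 14p, so p = 102.93 and y = 2794 − 8p = 1970.57.
Output 1970.57 is below potential 2535, so over time expected prices fall and SRAS shifts right until y returns to 2535.
Long run: y = 2535 on the AD curve gives 2535 = 2794 − 8p, so p = 32.38.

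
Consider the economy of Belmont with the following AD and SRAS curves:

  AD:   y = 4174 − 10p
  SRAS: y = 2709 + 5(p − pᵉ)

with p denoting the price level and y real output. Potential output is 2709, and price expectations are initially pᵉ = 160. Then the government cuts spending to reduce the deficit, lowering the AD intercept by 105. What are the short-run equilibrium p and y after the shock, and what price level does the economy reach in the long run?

Short run: p = 144, y = 2629. Long run: p = 136.

AD shifts left: new AD is y = 4069 − 10p. With pᵉ = 160, SRAS is y = 1909 + 5p.
Short run: 4069 − 10p = 1909 + 5p gives 2160 = 15p, so p = 144 and y = 4069 − 10·144 = 2629.
y = 2629 is below potential 2709; expectations adjust and SRAS shifts right until y = 2709.
Long run: on the new AD curve, 2709 = 4069 − 10p gives p = 136.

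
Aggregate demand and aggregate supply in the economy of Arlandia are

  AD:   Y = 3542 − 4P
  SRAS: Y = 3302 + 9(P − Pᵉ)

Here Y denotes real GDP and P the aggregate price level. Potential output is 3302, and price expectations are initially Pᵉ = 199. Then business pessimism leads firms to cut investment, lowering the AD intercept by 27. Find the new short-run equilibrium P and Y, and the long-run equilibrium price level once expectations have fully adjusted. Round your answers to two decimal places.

AD shifts left: new AD is Y = 3515 − 4P. With Pᵉ = 199, SRAS is Y = 1511 + 9P.
Short run: 3515 − 4P = 1511 + 9P gives 2004 = 13P, so P = 154.15 and Y = 3515 − 4P = 2898.38.
Y = 2898.38 is below potential 3302; expectations adjust and SRAS shifts right until Y = 3302.
Long run: on the new AD curve, 3302 = 3515 − 4P gives P = 53.25.

Short run: P = 154.15, Y = 2898.38. Long run: P = 53.25.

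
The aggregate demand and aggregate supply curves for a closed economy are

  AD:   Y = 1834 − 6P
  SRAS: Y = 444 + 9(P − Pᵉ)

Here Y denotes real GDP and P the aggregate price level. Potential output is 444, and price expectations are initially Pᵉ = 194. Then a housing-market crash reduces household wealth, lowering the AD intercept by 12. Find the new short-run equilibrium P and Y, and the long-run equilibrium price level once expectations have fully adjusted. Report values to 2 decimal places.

AD shifts left: new AD is Y = 1822 − 6P. With Pᵉ = 194, SRAS is Y = 9P − 1302.
Short run: 1822 − 6P = 9P − 1302 gives 3124 = 15P, so P = 208.27 and Y = 1822 − 6P = 572.40.
Y = 572.40 is above potential 444; expectations adjust and SRAS shifts left until Y = 444.
Long run: on the new AD curve, 444 = 1822 − 6P gives P = 229.67.

Short run: P = 208.27, Y = 572.40. Long run: P = 229.67.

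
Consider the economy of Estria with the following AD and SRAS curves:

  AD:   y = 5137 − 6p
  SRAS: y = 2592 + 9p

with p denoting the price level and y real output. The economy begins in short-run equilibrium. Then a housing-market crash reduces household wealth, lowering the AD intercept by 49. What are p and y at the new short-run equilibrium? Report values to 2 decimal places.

This is a negative demand shock: AD shifts left.
New AD: y = 5088 − 6p.
Set AD = SRAS: 5088 − 6p = 2592 + 9p, so 2496 = 15p and p = 166.40.
Substituting into AD, y = 4089.60.

p = 166.40, y = 4089.60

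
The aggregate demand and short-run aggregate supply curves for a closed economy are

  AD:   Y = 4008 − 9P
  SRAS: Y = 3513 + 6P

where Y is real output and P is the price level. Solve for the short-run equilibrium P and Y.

Set AD = SRAS: 4008 − 9P = 3513 + 6P, so 495 = 15P and P = 33.
Then Y = 4008 − 9·33 = 3711.

P = 33, Y = 3711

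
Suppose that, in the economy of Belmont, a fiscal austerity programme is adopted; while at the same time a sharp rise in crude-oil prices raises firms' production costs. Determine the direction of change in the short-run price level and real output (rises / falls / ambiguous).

Price level: ambiguous; output: falls

The first event is a negative demand shock: AD shifts left, which by itself pushes P down and Y down.
The second is an adverse supply shock: SRAS shifts left, which by itself pushes P up and Y down.
The two shocks push P in opposite directions, so the effect on P is ambiguous. Both shocks push Y down, so Y falls.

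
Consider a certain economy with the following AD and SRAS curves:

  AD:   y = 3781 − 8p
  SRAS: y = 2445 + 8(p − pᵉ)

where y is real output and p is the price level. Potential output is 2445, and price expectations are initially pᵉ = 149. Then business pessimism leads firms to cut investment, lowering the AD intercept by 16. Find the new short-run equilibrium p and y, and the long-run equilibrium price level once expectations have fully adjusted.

AD shifts left: new AD is y = 3765 − 8p. With pᵉ = 149, SRAS is y = 1253 + 8p.
Short run: 3765 − 8p = 1253 + 8p gives 2512 = 16p, so p = 157 and y = 3765 − 8·157 = 2509.
y = 2509 is above potential 2445; expectations adjust and SRAS shifts left until y = 2445.
Long run: on the new AD curve, 2445 = 3765 − 8p gives p = 165.

Short run: p = 157, y = 2509. Long run: p = 165.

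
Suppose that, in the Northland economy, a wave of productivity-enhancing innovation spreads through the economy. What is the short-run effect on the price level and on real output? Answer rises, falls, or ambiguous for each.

Price level: falls; output: rises

This is a favourable supply shock: SRAS shifts right.
Moving along the downward-sloping AD curve, P falls and Y rises.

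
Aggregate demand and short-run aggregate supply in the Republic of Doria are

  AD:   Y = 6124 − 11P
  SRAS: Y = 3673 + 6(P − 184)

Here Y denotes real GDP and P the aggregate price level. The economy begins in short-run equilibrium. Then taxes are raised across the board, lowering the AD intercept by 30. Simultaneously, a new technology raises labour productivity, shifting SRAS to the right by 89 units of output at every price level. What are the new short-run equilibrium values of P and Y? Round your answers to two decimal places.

After both shocks: AD is Y = 6094 − 11P and SRAS is Y = 2658 + 6P.
Setting them equal: 3436 = 17P, so P = 202.12.
Substituting into AD, Y = 3870.71.

P = 202.12, Y = 3870.71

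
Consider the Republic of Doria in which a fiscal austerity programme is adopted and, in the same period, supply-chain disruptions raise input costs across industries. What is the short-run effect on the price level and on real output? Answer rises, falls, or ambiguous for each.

The first event is a negative demand shock: AD shifts left, which by itself pushes P down and Y down.
The second is an adverse supply shock: SRAS shifts left, which by itself pushes P up and Y down.
The two shocks push P in opposite directions, so the effect on P is ambiguous. Both shocks push Y down, so Y falls.

Price level: ambiguous; output: falls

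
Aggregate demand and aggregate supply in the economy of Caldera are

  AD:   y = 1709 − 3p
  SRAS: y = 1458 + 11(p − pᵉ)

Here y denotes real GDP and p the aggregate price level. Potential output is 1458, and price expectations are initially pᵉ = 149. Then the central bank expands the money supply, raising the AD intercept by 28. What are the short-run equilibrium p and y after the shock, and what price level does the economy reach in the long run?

AD shifts right: new AD is y = 1737 − 3p. With pᵉ = 149, SRAS is y = 11p − 181.
Short run: 1737 − 3p = 11p − 181 gives 1918 = 14p, so p = 137 and y = 1737 − 3·137 = 1326.
y = 1326 is below potential 1458; expectations adjust and SRAS shifts right until y = 1458.
Long run: on the new AD curve, 1458 = 1737 − 3p gives p = 93.

Short run: p = 137, y = 1326. Long run: p = 93.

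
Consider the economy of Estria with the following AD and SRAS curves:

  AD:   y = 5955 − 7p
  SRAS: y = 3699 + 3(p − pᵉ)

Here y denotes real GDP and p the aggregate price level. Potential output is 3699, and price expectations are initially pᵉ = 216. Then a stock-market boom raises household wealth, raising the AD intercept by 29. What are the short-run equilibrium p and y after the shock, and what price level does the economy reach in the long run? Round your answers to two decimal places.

Short run: p = 293.30, y = 3930.90. Long run: p = 326.43.

AD shifts right: new AD is y = 5984 − 7p. With pᵉ = 216, SRAS is y = 3051 + 3p.
Short run: 5984 − 7p = 3051 + 3p gives 2933 = 10p, so p = 293.30 and y = 5984 − 7p = 3930.90.
y = 3930.90 is above potential 3699; expectations adjust and SRAS shifts left until y = 3699.
Long run: on the new AD curve, 3699 = 5984 − 7p gives p = 326.43.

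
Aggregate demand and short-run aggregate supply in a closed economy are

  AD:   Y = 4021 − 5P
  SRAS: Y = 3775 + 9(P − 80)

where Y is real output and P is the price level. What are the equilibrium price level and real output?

P = 69, Y = 3676

Write SRAS as Y = 3775 + 9P − 720 = 3055 + 9P.
Set AD = SRAS: 4021 − 5P = 3055 + 9P, so 966 = 14P and P = 69.
Then Y = 4021 − 5·69 = 3676.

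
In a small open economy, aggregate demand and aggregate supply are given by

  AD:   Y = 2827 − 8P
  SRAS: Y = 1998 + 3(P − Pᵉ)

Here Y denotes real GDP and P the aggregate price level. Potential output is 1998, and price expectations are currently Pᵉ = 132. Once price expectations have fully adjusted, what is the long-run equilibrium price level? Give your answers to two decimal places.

Short run: with Pᵉ = 132, SRAS is Y = 1602 + 3P. Setting AD = SRAS gives 1225 = 11P, so P = 111.36 and Y = 2827 − 8P = 1936.09.
Output 1936.09 is below potential 1998, so over time expected prices fall and SRAS shifts right until Y returns to 1998.
Long run: Y = 1998 on the AD curve gives 1998 = 2827 − 8P, so P = 103.63.

Long-run P = 103.63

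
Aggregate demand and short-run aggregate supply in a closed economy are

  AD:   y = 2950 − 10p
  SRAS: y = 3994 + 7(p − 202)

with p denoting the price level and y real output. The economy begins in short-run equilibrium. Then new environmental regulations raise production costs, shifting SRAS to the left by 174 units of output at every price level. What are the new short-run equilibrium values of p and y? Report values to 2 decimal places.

This is a negative supply shock: SRAS shifts left.
New SRAS: y = 2406 + 7p.
Set AD = SRAS: 2950 − 10p = 2406 + 7p, so 544 = 17p and p = 32.00.
Substituting into AD, y = 2630.00.

p = 32.00, y = 2630.00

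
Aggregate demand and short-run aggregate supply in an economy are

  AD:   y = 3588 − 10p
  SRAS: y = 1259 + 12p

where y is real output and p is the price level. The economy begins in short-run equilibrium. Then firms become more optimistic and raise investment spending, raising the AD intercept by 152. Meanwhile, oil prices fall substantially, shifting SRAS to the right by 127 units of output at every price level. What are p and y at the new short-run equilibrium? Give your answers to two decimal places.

After both shocks: AD is y = 3740 − 10p and SRAS is y = 1386 + 12p.
Setting them equal: 2354 = 22p, so p = 107.00.
Substituting into AD, y = 2670.00.

p = 107.00, y = 2670.00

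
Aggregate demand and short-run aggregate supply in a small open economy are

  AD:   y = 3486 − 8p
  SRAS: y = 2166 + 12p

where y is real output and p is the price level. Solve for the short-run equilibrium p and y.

p = 66, y = 2958

Set AD = SRAS: 3486 − 8p = 2166 + 12p, so 1320 = 20p and p = 66.
Then y = 3486 − 8·66 = 2958.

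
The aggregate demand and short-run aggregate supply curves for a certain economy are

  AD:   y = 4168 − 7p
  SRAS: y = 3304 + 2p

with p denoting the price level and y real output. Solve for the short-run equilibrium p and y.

p = 96, y = 3496

Set AD = SRAS: 4168 − 7p = 3304 + 2p, so 864 = 9p and p = 96.
Then y = 4168 − 7·96 = 3496.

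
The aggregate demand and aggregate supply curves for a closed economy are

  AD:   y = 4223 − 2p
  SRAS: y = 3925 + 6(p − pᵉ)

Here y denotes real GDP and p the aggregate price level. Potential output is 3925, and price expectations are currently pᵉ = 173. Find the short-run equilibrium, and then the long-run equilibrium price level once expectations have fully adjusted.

Short run: with pᵉ = 173, SRAS is y = 2887 + 6p. Setting AD = SRAS gives 1336 = 8p, so p = 167 and y = 4223 − 2·167 = 3889.
Output 3889 is below potential 3925, so over time expected prices fall and SRAS shifts right until y returns to 3925.
Long run: y = 3925 on the AD curve gives 3925 = 4223 − 2p, so p = 149.

Short run: p = 167, y = 3889. Long run: p = 149.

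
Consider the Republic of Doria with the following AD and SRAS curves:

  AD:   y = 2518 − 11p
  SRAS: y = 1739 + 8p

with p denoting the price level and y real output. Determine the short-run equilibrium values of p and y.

p = 41, y = 2067

Set AD = SRAS: 2518 − 11p = 1739 + 8p, so 779 = 19p and p = 41.
Then y = 2518 − 11·41 = 2067.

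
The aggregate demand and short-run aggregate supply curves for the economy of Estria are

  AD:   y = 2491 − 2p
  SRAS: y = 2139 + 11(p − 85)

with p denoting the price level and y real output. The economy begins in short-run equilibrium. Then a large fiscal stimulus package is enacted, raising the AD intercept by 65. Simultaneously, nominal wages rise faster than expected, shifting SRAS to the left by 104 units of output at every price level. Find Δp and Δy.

After both shocks: AD is y = 2556 − 2p and SRAS is y = 1100 + 11p.
Setting them equal: 1456 = 13p, so p = 112.
y = 2556 − 2·112 = 2332.
Initially p = 99, y = 2293, so Δp = +13 and Δy = +39.

Δp = +13, Δy = +39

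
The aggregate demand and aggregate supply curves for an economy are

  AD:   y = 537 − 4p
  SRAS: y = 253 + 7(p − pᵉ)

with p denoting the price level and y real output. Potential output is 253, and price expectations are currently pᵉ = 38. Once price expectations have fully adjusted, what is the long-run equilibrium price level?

Short run: with pᵉ = 38, SRAS is y = 7p − 13. Setting AD = SRAS gives 550 = 11p, so p = 50 and y = 537 − 4·50 = 337.
Output 337 is above potential 253, so over time expected prices rise and SRAS shifts left until y returns to 253.
Long run: y = 253 on the AD curve gives 253 = 537 − 4p, so p = 71.

Long-run p = 71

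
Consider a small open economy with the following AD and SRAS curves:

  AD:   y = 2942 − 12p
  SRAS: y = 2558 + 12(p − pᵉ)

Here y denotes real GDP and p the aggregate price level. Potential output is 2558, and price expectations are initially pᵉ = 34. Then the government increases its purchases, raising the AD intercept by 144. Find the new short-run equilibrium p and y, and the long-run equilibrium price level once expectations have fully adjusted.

AD shifts right: new AD is y = 3086 − 12p. With pᵉ = 34, SRAS is y = 2150 + 12p.
Short run: 3086 − 12p = 2150 + 12p gives 936 = 24p, so p = 39 and y = 3086 − 12·39 = 2618.
y = 2618 is above potential 2558; expectations adjust and SRAS shifts left until y = 2558.
Long run: on the new AD curve, 2558 = 3086 − 12p gives p = 44.

Short run: p = 39, y = 2618. Long run: p = 44.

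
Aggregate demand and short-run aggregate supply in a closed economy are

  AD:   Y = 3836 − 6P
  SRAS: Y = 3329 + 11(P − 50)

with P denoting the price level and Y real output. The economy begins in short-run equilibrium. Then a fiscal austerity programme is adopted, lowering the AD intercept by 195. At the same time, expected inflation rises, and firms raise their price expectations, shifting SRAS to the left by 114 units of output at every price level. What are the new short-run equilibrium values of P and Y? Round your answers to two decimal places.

After both shocks: AD is Y = 3641 − 6P and SRAS is Y = 2665 + 11P.
Setting them equal: 976 = 17P, so P = 57.41.
Substituting into AD, Y = 3296.53.

P = 57.41, Y = 3296.53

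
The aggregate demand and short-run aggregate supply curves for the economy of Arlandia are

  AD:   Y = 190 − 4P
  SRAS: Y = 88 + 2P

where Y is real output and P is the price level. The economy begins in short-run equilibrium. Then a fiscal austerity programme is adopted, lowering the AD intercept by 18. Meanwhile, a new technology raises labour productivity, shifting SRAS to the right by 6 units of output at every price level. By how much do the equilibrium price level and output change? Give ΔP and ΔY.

ΔP = -4, ΔY = -2

After both shocks: AD is Y = 172 − 4P and SRAS is Y = 94 + 2P.
Setting them equal: 78 = 6P, so P = 13.
Y = 172 − 4·13 = 120.
Initially P = 17, Y = 122, so ΔP = -4 and ΔY = -2.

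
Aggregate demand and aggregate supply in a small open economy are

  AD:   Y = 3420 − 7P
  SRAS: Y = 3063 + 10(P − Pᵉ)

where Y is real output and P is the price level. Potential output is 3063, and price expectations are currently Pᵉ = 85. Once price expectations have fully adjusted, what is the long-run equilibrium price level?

Short run: with Pᵉ = 85, SRAS is Y = 2213 + 10P. Setting AD = SRAS gives 1207 = 17P, so P = 71 and Y = 3420 − 7·71 = 2923.
Output 2923 is below potential 3063, so over time expected prices fall and SRAS shifts right until Y returns to 3063.
Long run: Y = 3063 on the AD curve gives 3063 = 3420 − 7P, so P = 51.

Long-run P = 51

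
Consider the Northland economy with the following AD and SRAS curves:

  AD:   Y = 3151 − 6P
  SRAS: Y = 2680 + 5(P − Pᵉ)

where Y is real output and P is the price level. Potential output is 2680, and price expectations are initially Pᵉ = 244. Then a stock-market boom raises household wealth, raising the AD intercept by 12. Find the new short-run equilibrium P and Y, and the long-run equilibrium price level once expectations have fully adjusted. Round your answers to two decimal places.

AD shifts right: new AD is Y = 3163 − 6P. With Pᵉ = 244, SRAS is Y = 1460 + 5P.
Short run: 3163 − 6P = 1460 + 5P gives 1703 = 11P, so P = 154.82 and Y = 3163 − 6P = 2234.09.
Y = 2234.09 is below potential 2680; expectations adjust and SRAS shifts right until Y = 2680.
Long run: on the new AD curve, 2680 = 3163 − 6P gives P = 80.50.

Short run: P = 154.82, Y = 2234.09. Long run: P = 80.50.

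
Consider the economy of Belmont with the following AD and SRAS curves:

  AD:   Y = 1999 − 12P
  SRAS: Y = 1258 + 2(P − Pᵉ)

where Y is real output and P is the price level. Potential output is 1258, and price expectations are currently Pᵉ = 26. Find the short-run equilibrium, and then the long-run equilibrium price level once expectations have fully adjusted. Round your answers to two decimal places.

Short run: P = 56.64, Y = 1319.29. Long run: P = 61.75.

Short run: with Pᵉ = 26, SRAS is Y = 1206 + 2P. Setting AD = SRAS gives 793 = 14P, so P = 56.64 and Y = 1999 − 12P = 1319.29.
Output 1319.29 is above potential 1258, so over time expected prices rise and SRAS shifts left until Y returns to 1258.
Long run: Y = 1258 on the AD curve gives 1258 = 1999 − 12P, so P = 61.75.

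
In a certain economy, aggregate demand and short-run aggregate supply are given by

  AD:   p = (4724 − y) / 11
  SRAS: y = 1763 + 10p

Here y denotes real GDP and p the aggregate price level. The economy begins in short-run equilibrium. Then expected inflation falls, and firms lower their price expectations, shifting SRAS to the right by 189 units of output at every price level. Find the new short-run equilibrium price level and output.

This is a positive supply shock: SRAS shifts right.
New SRAS: y = 1952 + 10p.
Set AD = SRAS: 4724 − 11p = 1952 + 10p, so 2772 = 21p and p = 132.
y = 4724 − 11·132 = 3272.

p = 132, y = 3272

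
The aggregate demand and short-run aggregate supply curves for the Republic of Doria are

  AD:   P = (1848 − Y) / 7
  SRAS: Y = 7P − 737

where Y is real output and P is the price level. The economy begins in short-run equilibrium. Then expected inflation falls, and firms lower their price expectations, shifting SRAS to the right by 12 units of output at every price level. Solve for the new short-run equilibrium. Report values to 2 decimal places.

This is a positive supply shock: SRAS shifts right.
New SRAS: Y = 7P − 725.
Set AD = SRAS: 1848 − 7P = 7P − 725, so 2573 = 14P and P = 183.79.
Substituting into AD, Y = 561.50.

P = 183.79, Y = 561.50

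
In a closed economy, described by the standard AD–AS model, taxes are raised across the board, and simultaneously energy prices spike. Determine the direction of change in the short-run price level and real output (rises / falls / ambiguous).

The first event is a negative demand shock: AD shifts left, which by itself pushes P down and Y down.
The second is an adverse supply shock: SRAS shifts left, which by itself pushes P up and Y down.
The two shocks push P in opposite directions, so the effect on P is ambiguous. Both shocks push Y down, so Y falls.

Price level: ambiguous; output: falls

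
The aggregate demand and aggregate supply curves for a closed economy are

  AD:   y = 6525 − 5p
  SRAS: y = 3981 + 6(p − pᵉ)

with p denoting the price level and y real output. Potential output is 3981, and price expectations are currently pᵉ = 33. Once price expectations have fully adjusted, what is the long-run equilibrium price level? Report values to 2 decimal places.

Short run: with pᵉ = 33, SRAS is y = 3783 + 6p. Setting AD = SRAS gives 2742 = 11p, so p = 249.27 and y = 6525 − 5p = 5278.64.
Output 5278.64 is above potential 3981, so over time expected prices rise and SRAS shifts left until y returns to 3981.
Long run: y = 3981 on the AD curve gives 3981 = 6525 − 5p, so p = 508.80.

Long-run p = 508.80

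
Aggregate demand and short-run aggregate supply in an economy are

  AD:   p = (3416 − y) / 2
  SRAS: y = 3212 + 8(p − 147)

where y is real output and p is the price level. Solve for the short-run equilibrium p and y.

p = 138, y = 3140

Write SRAS as y = 3212 + 8p − 1176 = 2036 + 8p.
Rearrange AD to y = 3416 − 2p.
Set AD = SRAS: 3416 − 2p = 2036 + 8p, so 1380 = 10p and p = 138.
Then y = 3416 − 2·138 = 3140.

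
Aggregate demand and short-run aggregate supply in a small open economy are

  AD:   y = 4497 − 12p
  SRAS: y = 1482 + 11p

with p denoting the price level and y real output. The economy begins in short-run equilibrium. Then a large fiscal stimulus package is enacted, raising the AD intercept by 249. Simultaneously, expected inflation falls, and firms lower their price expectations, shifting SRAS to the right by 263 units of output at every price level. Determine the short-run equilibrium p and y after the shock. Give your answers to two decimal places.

p = 130.48, y = 3180.26

After both shocks: AD is y = 4746 − 12p and SRAS is y = 1745 + 11p.
Setting them equal: 3001 = 23p, so p = 130.48.
Substituting into AD, y = 3180.26.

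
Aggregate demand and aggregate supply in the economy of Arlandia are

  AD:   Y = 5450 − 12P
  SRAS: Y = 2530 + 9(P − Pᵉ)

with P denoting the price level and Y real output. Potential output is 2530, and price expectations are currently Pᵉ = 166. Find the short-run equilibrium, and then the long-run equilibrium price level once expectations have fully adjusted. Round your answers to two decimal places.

Short run: P = 210.19, Y = 2927.71. Long run: P = 243.33.

Short run: with Pᵉ = 166, SRAS is Y = 1036 + 9P. Setting AD = SRAS gives 4414 = 21P, so P = 210.19 and Y = 5450 − 12P = 2927.71.
Output 2927.71 is above potential 2530, so over time expected prices rise and SRAS shifts left until Y returns to 2530.
Long run: Y = 2530 on the AD curve gives 2530 = 5450 − 12P, so P = 243.33.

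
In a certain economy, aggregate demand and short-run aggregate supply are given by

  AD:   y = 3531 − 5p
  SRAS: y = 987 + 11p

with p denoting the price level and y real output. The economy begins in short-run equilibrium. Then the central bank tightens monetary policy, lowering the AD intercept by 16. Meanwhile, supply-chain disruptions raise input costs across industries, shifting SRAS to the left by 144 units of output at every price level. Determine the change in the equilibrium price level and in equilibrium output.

Δp = +8, Δy = -56

After both shocks: AD is y = 3515 − 5p and SRAS is y = 843 + 11p.
Setting them equal: 2672 = 16p, so p = 167.
y = 3515 − 5·167 = 2680.
Initially p = 159, y = 2736, so Δp = +8 and Δy = -56.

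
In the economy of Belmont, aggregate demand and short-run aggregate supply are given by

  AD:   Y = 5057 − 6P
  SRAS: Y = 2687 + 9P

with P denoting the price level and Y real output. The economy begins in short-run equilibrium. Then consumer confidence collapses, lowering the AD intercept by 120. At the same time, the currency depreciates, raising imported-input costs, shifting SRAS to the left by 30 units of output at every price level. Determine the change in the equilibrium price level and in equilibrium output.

ΔP = -6, ΔY = -84

After both shocks: AD is Y = 4937 − 6P and SRAS is Y = 2657 + 9P.
Setting them equal: 2280 = 15P, so P = 152.
Y = 4937 − 6·152 = 4025.
Initially P = 158, Y = 4109, so ΔP = -6 and ΔY = -84.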